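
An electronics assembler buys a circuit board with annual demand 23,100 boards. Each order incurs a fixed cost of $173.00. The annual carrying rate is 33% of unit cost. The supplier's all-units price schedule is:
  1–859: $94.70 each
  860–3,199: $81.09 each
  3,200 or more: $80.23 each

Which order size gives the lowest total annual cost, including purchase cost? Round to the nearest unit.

Holding cost per unit per year at price C is H = 0.33·C.
Evaluate total cost at each tier's feasible EOQ or, if the EOQ is below the tier, at the tier's minimum quantity.
EOQ at $94.70 = 505.7 (feasible in tier 1): TC = 23,100×$94.70 + (23,100/505.7)×173 + (505.7/2)×0.33×$94.70 = $2,203,374.33.
EOQ at $81.09 = 546.5 < 860, so use break Q=860: TC = 23,100×$81.09 + (23,100/860.0)×173 + (860.0/2)×0.33×$81.09 = $1,889,332.53.
EOQ at $80.23 = 549.4 < 3200, so use break Q=3200: TC = 23,100×$80.23 + (23,100/3200.0)×173 + (3200.0/2)×0.33×$80.23 = $1,896,923.28.
Lowest total cost is $1,889,332.53 at Q = 860.0.

Q* ≈ 860 boards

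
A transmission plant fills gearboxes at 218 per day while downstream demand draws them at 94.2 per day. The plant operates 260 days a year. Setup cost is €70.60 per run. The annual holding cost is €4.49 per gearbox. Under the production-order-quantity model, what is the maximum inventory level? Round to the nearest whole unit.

I_max ≈ 661 gearboxes

Annual demand D = 94.2 × 260 = 24,492.
Production build-up factor (1 − d/p) = 1 − 94.2/218 = 0.5679.
Q* = √(2DS / (H(1 − d/p))) = √(2 × 24,492 × 70.6 / (4.49 × 0.5679)).
= √(3,458,270.4 / 2.5498) ≈ 1164.593.
Maximum inventory = Q*(1 − d/p) = 1164.593 × 0.5679 ≈ 661.361.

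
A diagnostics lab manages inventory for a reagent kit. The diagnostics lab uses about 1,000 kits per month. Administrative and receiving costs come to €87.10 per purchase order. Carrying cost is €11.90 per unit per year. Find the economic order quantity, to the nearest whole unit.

Annual demand D = 1,000 × 12 = 12,000.
EOQ = √(2DS / H) = √(2 × 12,000 × 87.1 / 11.9).
= √(2,090,400 / 11.9) = √175,663.8655 ≈ 419.123.

Q* ≈ 419 kits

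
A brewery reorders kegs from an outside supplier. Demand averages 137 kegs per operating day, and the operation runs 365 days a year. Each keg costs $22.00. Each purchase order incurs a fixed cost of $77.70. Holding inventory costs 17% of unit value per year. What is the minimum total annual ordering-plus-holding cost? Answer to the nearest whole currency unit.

Annual demand D = 137 × 365 = 50,005.
Holding cost H = 0.17 × $22.00 = $3.7400 per unit per year.
The optimal lot size = √(2DS/H) = √(2 × 50,005 × 77.7 / 3.74) ≈ 1441.44.
At the optimum the two cost components are equal, so total cost = 2·(Q*/2)H = Q*·H.
Minimum total = √(2DSH) = √(2 × 50,005 × 77.7 × 3.74) ≈ 5390.984.

TC* ≈ $5,391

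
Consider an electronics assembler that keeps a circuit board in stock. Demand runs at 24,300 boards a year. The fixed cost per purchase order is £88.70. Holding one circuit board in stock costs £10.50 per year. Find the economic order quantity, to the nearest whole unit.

Q* ≈ 641 boards

EOQ = √(2DS / H) = √(2 × 24,300 × 88.7 / 10.5).
= √(4,310,820 / 10.5) = √410,554.2857 ≈ 640.745.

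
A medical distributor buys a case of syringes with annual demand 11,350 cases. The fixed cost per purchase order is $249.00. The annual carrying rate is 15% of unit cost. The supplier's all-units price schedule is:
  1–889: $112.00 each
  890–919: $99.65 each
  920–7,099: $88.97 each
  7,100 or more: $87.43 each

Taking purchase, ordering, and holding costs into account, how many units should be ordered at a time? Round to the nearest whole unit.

Q* ≈ 920 cases

Holding cost per unit per year at price C is H = 0.15·C.
For each price level, check whether its EOQ is feasible; otherwise the best quantity at that price is the breakpoint.
EOQ at $112.00 = 580.0 (feasible in tier 1): TC = 11,350×$112.00 + (11,350/580.0)×249 + (580.0/2)×0.15×$112.00 = $1,280,944.67.
EOQ at $99.65 = 614.9 < 890, so use break Q=890: TC = 11,350×$99.65 + (11,350/890.0)×249 + (890.0/2)×0.15×$99.65 = $1,140,854.59.
EOQ at $88.97 = 650.8 < 920, so use break Q=920: TC = 11,350×$88.97 + (11,350/920.0)×249 + (920.0/2)×0.15×$88.97 = $1,019,020.33.
EOQ at $87.43 = 656.5 < 7100, so use break Q=7100: TC = 11,350×$87.43 + (11,350/7100.0)×249 + (7100.0/2)×0.15×$87.43 = $1,039,285.02.
Lowest total cost is $1,019,020.33 at Q = 920.0.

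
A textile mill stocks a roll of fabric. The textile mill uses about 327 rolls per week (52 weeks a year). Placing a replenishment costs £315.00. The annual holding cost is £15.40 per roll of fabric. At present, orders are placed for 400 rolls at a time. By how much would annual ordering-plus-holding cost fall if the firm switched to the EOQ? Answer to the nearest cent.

Annual demand D = 327 × 52 = 17,004.
EOQ = √(2DS/H) = √(2 × 17,004 × 315 / 15.4) ≈ 834.04.
Cost at Q* = (D/Q*)S + (Q*/2)H = √(2DSH) ≈ £12,844.17.
Cost at Q = 400: (17,004/400)×315 + (400/2)×15.4 = £13,390.65 + £3,080.00 = £16,470.65.
Excess = £16,470.65 − £12,844.17 = £3,626.48.

Extra cost ≈ £3,626.48 per year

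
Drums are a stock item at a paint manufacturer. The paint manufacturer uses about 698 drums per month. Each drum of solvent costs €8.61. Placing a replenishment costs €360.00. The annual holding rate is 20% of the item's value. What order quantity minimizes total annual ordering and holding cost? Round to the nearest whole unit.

Annual demand D = 698 × 12 = 8,376.
Holding cost H = 0.20 × €8.61 = €1.7220 per unit per year.
EOQ = √(2DS / H) = √(2 × 8,376 × 360 / 1.722).
= √(6,030,720 / 1.722) = √3,502,160.2787 ≈ 1871.406.

Q* ≈ 1,871 drums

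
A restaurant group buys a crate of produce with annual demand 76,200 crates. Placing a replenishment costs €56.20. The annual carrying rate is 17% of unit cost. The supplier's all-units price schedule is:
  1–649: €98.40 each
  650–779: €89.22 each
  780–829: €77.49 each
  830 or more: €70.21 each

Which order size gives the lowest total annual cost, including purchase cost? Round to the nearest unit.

Q* ≈ 847 crates

Holding cost per unit per year at price C is H = 0.17·C.
For each price level, check whether its EOQ is feasible; otherwise the best quantity at that price is the breakpoint.
Tier 1 (€98.40): EOQ = 715.5 exceeds tier's upper bound 649, so this tier is dominated.
EOQ at €89.22 = 751.5 (feasible in tier 2): TC = 76,200×€89.22 + (76,200/751.5)×56.2 + (751.5/2)×0.17×€89.22 = €6,809,961.67.
EOQ at €77.49 = 806.3 (feasible in tier 3): TC = 76,200×€77.49 + (76,200/806.3)×56.2 + (806.3/2)×0.17×€77.49 = €5,915,360.04.
EOQ at €70.21 = 847.1 (feasible in tier 4): TC = 76,200×€70.21 + (76,200/847.1)×56.2 + (847.1/2)×0.17×€70.21 = €5,360,112.78.
Lowest total cost is €5,360,112.78 at Q = 847.1.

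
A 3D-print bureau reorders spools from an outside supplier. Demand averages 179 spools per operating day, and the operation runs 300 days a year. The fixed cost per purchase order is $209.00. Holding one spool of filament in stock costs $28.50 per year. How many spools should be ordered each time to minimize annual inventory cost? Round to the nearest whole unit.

Q* ≈ 887 spools

Annual demand D = 179 × 300 = 53,700.
EOQ = √(2DS / H) = √(2 × 53,700 × 209 / 28.5).
= √(22,446,600 / 28.5) = √787,600 ≈ 887.468.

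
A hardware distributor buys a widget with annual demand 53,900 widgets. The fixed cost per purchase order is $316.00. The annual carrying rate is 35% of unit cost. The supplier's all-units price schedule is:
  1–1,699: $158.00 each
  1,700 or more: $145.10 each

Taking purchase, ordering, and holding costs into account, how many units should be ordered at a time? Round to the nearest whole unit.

Holding cost per unit per year at price C is H = 0.35·C.
Candidates are each tier's EOQ (if it falls in that tier) and each price-break quantity.
EOQ at $158.00 = 784.9 (feasible in tier 1): TC = 53,900×$158.00 + (53,900/784.9)×316 + (784.9/2)×0.35×$158.00 = $8,559,602.57.
EOQ at $145.10 = 819.0 < 1700, so use break Q=1700: TC = 53,900×$145.10 + (53,900/1700.0)×316 + (1700.0/2)×0.35×$145.10 = $7,874,076.31.
Lowest total cost is $7,874,076.31 at Q = 1700.0.

Q* ≈ 1,700 widgets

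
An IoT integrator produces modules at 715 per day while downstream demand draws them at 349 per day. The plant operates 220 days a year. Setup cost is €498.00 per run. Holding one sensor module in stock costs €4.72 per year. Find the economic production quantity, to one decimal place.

Annual demand D = 349 × 220 = 76,780.
Production build-up factor (1 − d/p) = 1 − 349/715 = 0.5119.
Q* = √(2DS / (H(1 − d/p))) = √(2 × 76,780 × 498 / (4.72 × 0.5119)).
= √(76,472,880 / 2.4161) ≈ 5625.941.

Q* ≈ 5,625.9 modules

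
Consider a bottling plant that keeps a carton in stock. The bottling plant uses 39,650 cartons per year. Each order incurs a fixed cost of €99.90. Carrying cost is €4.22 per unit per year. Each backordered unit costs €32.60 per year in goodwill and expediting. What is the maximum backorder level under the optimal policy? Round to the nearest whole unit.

With planned backorders, Q* = √(2DS/H) · √((H+B)/B).
√(2DS/H) = √(2 × 39,650 × 99.9 / 4.22) = 1370.134.
√((H+B)/B) = √((4.22+32.6)/32.6) = 1.0628.
Q* ≈ 1456.117.
S* = Q* · H/(H+B) = 1456.117 × 4.22/36.82 ≈ 166.888.

S* ≈ 167 cartons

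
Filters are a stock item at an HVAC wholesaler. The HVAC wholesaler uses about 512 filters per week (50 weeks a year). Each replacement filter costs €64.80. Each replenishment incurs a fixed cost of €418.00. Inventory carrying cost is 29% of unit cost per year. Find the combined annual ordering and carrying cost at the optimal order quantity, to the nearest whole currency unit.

TC* ≈ €20,054

Annual demand D = 512 × 50 = 25,600.
Holding cost H = 0.29 × €64.80 = €18.7920 per unit per year.
EOQ = √(2DS/H) = √(2 × 25,600 × 418 / 18.792) ≈ 1067.18.
At Q*, ordering cost (D/Q*)S equals holding cost (Q*/2)H, each = √(DSH/2).
Minimum total = √(2DSH) = √(2 × 25,600 × 418 × 18.792) ≈ 20054.398.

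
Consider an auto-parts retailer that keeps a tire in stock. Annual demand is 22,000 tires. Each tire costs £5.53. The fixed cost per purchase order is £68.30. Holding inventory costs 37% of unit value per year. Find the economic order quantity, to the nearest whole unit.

Q* ≈ 1,212 tires

Holding cost H = 0.37 × £5.53 = £2.0461 per unit per year.
EOQ = √(2DS / H) = √(2 × 22,000 × 68.3 / 2.0461).
= √(3,005,200 / 2.0461) = √1,468,745.4181 ≈ 1211.918.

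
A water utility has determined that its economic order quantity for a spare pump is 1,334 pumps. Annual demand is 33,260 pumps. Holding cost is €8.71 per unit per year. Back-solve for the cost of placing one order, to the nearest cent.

S ≈ €233.01

The basic EOQ model gives Q* = √(2DS/H); rearrange for the unknown.
From Q* = √(2DS/H): S = Q*²H / (2D) = 1,334² × 8.71 / (2 × 33,260) = 233.0116.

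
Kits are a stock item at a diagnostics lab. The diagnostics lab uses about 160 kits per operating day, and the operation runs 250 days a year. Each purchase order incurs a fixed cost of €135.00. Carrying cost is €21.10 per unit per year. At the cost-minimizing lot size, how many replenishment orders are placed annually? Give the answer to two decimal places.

Annual demand D = 160 × 250 = 40,000.
The optimal lot size = √(2DS/H) = √(2 × 40,000 × 135 / 21.1) ≈ 715.44.
Orders per year = D / Q* = 40,000 / 715.44 ≈ 55.910.

N ≈ 55.91 orders per year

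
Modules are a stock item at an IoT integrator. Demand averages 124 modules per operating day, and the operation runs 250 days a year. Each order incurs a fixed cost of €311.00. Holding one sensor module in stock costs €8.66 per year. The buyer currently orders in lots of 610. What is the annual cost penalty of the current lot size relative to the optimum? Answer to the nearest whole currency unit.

Extra cost ≈ €5,524 per year

Annual demand D = 124 × 250 = 31,000.
EOQ = √(2DS/H) = √(2 × 31,000 × 311 / 8.66) ≈ 1492.17.
Cost at Q* = (D/Q*)S + (Q*/2)H = √(2DSH) ≈ €12,922.16.
Cost at Q = 610: (31,000/610)×311 + (610/2)×8.66 = €15,804.92 + €2,641.30 = €18,446.22.
Excess = €18,446.22 − €12,922.16 = €5,524.06.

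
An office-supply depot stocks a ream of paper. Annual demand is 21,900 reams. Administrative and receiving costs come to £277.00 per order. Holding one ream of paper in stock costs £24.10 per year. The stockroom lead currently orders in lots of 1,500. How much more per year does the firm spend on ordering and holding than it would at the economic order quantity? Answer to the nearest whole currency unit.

EOQ = √(2DS/H) = √(2 × 21,900 × 277 / 24.1) ≈ 709.53.
Cost at Q* = (D/Q*)S + (Q*/2)H = √(2DSH) ≈ £17,099.58.
Cost at Q = 1,500: (21,900/1,500)×277 + (1,500/2)×24.1 = £4,044.20 + £18,075.00 = £22,119.20.
Excess = £22,119.20 − £17,099.58 = £5,019.62.

Extra cost ≈ £5,020 per year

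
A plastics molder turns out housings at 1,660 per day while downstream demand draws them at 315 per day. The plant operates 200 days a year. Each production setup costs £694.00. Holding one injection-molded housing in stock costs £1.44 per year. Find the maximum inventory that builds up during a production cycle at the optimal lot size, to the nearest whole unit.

I_max ≈ 7,014 housings

Annual demand D = 315 × 200 = 63,000.
Production build-up factor (1 − d/p) = 1 − 315/1,660 = 0.8102.
Q* = √(2DS / (H(1 − d/p))) = √(2 × 63,000 × 694 / (1.44 × 0.8102)).
= √(87,444,000 / 1.1667) ≈ 8657.184.
Maximum inventory = Q*(1 − d/p) = 8657.184 × 0.8102 ≈ 7014.405.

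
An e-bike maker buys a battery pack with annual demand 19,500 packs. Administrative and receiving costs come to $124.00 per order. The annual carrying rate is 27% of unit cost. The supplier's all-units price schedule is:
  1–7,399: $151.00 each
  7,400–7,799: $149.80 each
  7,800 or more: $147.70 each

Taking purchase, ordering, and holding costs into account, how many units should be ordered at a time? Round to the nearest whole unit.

Q* ≈ 344 packs

Holding cost per unit per year at price C is H = 0.27·C.
Evaluate total cost at each tier's feasible EOQ or, if the EOQ is below the tier, at the tier's minimum quantity.
EOQ at $151.00 = 344.4 (feasible in tier 1): TC = 19,500×$151.00 + (19,500/344.4)×124 + (344.4/2)×0.27×$151.00 = $2,958,541.50.
EOQ at $149.80 = 345.8 < 7400, so use break Q=7400: TC = 19,500×$149.80 + (19,500/7400.0)×124 + (7400.0/2)×0.27×$149.80 = $3,071,076.96.
EOQ at $147.70 = 348.2 < 7800, so use break Q=7800: TC = 19,500×$147.70 + (19,500/7800.0)×124 + (7800.0/2)×0.27×$147.70 = $3,035,988.10.
Lowest total cost is $2,958,541.50 at Q = 344.4.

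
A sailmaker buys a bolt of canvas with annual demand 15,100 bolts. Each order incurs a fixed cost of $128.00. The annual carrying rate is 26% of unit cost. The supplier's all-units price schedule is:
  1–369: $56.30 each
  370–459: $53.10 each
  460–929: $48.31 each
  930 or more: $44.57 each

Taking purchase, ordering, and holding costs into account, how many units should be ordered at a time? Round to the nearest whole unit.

Holding cost per unit per year at price C is H = 0.26·C.
Evaluate total cost at each tier's feasible EOQ or, if the EOQ is below the tier, at the tier's minimum quantity.
Tier 1 ($56.30): EOQ = 513.9 exceeds tier's upper bound 369, so this tier is dominated.
Tier 2 ($53.10): EOQ = 529.1 exceeds tier's upper bound 459, so this tier is dominated.
EOQ at $48.31 = 554.8 (feasible in tier 3): TC = 15,100×$48.31 + (15,100/554.8)×128 + (554.8/2)×0.26×$48.31 = $736,449.09.
EOQ at $44.57 = 577.6 < 930, so use break Q=930: TC = 15,100×$44.57 + (15,100/930.0)×128 + (930.0/2)×0.26×$44.57 = $680,473.79.
Lowest total cost is $680,473.79 at Q = 930.0.

Q* ≈ 930 bolts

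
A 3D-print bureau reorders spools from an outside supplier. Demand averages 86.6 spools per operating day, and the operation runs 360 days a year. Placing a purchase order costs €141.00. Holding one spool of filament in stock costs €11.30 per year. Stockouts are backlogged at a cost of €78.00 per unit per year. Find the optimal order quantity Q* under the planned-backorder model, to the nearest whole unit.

Q* ≈ 944 spools

Annual demand D = 86.6 × 360 = 31,176.
With planned backorders, Q* = √(2DS/H) · √((H+B)/B).
√(2DS/H) = √(2 × 31,176 × 141 / 11.3) = 882.055.
√((H+B)/B) = √((11.3+78)/78) = 1.0700.
Q* ≈ 943.787.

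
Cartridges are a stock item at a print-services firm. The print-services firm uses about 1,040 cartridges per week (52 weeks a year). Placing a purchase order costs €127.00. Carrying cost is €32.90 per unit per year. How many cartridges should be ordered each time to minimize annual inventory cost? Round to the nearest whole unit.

Q* ≈ 646 cartridges

Annual demand D = 1,040 × 52 = 54,080.
EOQ = √(2DS / H) = √(2 × 54,080 × 127 / 32.9).
= √(13,736,320 / 32.9) = √417,517.3252 ≈ 646.156.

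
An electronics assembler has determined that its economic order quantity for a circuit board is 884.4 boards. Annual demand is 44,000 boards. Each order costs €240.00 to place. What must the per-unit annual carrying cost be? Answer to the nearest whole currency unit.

H ≈ €27

Invert the EOQ relation Q*² = 2DS/H.
From Q* = √(2DS/H): H = 2DS / Q*² = 2 × 44,000 × 240 / 884.4² = 27.0020.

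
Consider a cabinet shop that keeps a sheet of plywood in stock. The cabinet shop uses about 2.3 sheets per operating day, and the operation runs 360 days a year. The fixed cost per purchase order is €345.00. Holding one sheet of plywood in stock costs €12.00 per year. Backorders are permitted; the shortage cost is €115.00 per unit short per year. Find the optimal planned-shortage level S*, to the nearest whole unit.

S* ≈ 22 sheets

Annual demand D = 2.3 × 360 = 828.
With planned backorders, Q* = √(2DS/H) · √((H+B)/B).
√(2DS/H) = √(2 × 828 × 345 / 12) = 218.197.
√((H+B)/B) = √((12+115)/115) = 1.0509.
Q* ≈ 229.299.
S* = Q* · H/(H+B) = 229.299 × 12/127 ≈ 21.666.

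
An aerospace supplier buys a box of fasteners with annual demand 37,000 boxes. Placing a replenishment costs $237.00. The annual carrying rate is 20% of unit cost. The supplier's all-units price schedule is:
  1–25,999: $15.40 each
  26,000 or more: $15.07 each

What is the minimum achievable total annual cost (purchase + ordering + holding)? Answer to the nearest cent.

Holding cost per unit per year at price C is H = 0.20·C.
Evaluate total cost at each tier's feasible EOQ or, if the EOQ is below the tier, at the tier's minimum quantity.
EOQ at $15.40 = 2386.2 (feasible in tier 1): TC = 37,000×$15.40 + (37,000/2386.2)×237 + (2386.2/2)×0.20×$15.40 = $577,149.63.
EOQ at $15.07 = 2412.2 < 26000, so use break Q=26000: TC = 37,000×$15.07 + (37,000/26000.0)×237 + (26000.0/2)×0.20×$15.07 = $597,109.27.
Lowest total cost among the candidates is at Q = 2386.2.

TC* ≈ $577,149.63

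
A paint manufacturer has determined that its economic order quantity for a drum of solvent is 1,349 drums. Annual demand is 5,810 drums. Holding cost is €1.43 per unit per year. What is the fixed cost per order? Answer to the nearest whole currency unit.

S ≈ €224

Invert the EOQ relation Q*² = 2DS/H.
From Q* = √(2DS/H): S = Q*²H / (2D) = 1,349² × 1.43 / (2 × 5,810) = 223.9514.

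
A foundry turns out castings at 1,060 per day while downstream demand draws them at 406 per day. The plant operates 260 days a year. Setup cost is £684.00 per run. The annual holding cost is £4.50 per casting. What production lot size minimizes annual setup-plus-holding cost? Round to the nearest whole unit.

Annual demand D = 406 × 260 = 105,560.
Production build-up factor (1 − d/p) = 1 − 406/1,060 = 0.6170.
Q* = √(2DS / (H(1 − d/p))) = √(2 × 105,560 × 684 / (4.5 × 0.6170)).
= √(144,406,080 / 2.7764) ≈ 7211.914.

Q* ≈ 7,212 castings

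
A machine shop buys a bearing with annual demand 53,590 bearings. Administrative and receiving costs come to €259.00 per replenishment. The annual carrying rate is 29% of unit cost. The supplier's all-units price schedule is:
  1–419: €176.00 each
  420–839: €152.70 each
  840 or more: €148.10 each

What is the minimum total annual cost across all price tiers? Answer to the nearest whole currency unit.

Holding cost per unit per year at price C is H = 0.29·C.
For each price level, check whether its EOQ is feasible; otherwise the best quantity at that price is the breakpoint.
Tier 1 (€176.00): EOQ = 737.5 exceeds tier's upper bound 419, so this tier is dominated.
EOQ at €152.70 = 791.8 (feasible in tier 2): TC = 53,590×€152.70 + (53,590/791.8)×259 + (791.8/2)×0.29×€152.70 = €8,218,254.08.
EOQ at €148.10 = 804.0 < 840, so use break Q=840: TC = 53,590×€148.10 + (53,590/840.0)×259 + (840.0/2)×0.29×€148.10 = €7,971,241.16.
Lowest total cost among the candidates is at Q = 840.0.

TC* ≈ €7,971,241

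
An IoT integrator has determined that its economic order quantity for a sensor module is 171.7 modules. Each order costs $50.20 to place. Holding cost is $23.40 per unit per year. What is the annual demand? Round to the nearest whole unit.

D ≈ 6,871 modules per year

Invert the EOQ relation Q*² = 2DS/H.
From Q* = √(2DS/H): D = Q*²H / (2S) = 171.7² × 23.4 / (2 × 50.2) = 6871.044.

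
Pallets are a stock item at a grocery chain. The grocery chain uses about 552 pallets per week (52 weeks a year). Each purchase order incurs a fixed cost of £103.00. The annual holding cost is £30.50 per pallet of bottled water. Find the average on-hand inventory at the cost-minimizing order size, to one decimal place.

Average inventory ≈ 220.2 pallets

Annual demand D = 552 × 52 = 28,704.
EOQ = √(2DS/H) = √(2 × 28,704 × 103 / 30.5) ≈ 440.31.
Average inventory = Q*/2 ≈ 440.31 / 2 = 220.153.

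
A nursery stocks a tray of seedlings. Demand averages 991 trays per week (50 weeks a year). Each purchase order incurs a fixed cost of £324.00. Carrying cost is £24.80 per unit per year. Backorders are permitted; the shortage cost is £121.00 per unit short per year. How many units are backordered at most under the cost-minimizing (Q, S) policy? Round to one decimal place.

Annual demand D = 991 × 50 = 49,550.
With planned backorders, Q* = √(2DS/H) · √((H+B)/B).
√(2DS/H) = √(2 × 49,550 × 324 / 24.8) = 1137.846.
√((H+B)/B) = √((24.8+121)/121) = 1.0977.
Q* ≈ 1249.021.
S* = Q* · H/(H+B) = 1249.021 × 24.8/145.8 ≈ 212.453.

S* ≈ 212.5 trays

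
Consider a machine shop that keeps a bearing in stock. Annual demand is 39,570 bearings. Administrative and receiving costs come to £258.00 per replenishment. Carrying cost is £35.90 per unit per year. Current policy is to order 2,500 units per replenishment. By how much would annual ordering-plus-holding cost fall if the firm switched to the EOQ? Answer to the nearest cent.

Extra cost ≈ £21,884.46 per year

EOQ = √(2DS/H) = √(2 × 39,570 × 258 / 35.9) ≈ 754.16.
Cost at Q* = (D/Q*)S + (Q*/2)H = √(2DSH) ≈ £27,074.17.
Cost at Q = 2,500: (39,570/2,500)×258 + (2,500/2)×35.9 = £4,083.62 + £44,875.00 = £48,958.62.
Excess = £48,958.62 − £27,074.17 = £21,884.46.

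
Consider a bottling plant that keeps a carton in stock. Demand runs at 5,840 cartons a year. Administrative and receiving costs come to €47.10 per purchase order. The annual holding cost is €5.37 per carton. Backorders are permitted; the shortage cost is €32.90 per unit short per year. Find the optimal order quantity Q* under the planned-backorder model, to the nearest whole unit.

With planned backorders, Q* = √(2DS/H) · √((H+B)/B).
√(2DS/H) = √(2 × 5,840 × 47.1 / 5.37) = 320.070.
√((H+B)/B) = √((5.37+32.9)/32.9) = 1.0785.
Q* ≈ 345.204.

Q* ≈ 345 cartons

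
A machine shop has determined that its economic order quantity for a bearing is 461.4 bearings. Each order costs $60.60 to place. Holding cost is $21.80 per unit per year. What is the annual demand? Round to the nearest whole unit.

Squaring Q* = √(2DS/H) gives Q*² = 2DS/H.
From Q* = √(2DS/H): D = Q*²H / (2S) = 461.4² × 21.8 / (2 × 60.6) = 38292.089.

D ≈ 38,292 bearings per year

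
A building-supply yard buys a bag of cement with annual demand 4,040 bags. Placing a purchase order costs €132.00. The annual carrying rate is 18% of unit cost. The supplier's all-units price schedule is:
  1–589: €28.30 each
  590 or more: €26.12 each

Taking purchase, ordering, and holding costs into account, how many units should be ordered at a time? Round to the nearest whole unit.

Q* ≈ 590 bags

Holding cost per unit per year at price C is H = 0.18·C.
For each price level, check whether its EOQ is feasible; otherwise the best quantity at that price is the breakpoint.
EOQ at €28.30 = 457.6 (feasible in tier 1): TC = 4,040×€28.30 + (4,040/457.6)×132 + (457.6/2)×0.18×€28.30 = €116,662.89.
EOQ at €26.12 = 476.3 < 590, so use break Q=590: TC = 4,040×€26.12 + (4,040/590.0)×132 + (590.0/2)×0.18×€26.12 = €107,815.64.
Lowest total cost is €107,815.64 at Q = 590.0.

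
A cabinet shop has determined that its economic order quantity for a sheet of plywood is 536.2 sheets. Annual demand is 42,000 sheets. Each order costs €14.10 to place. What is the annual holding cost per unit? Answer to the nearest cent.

Squaring Q* = √(2DS/H) gives Q*² = 2DS/H.
From Q* = √(2DS/H): H = 2DS / Q*² = 2 × 42,000 × 14.1 / 536.2² = 4.1195.

H ≈ €4.12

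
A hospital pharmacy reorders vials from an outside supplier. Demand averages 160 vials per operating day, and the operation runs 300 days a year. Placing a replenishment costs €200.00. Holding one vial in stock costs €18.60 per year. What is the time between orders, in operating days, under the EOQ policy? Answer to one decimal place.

Annual demand D = 160 × 300 = 48,000.
EOQ = √(2DS/H) = √(2 × 48,000 × 200 / 18.6) ≈ 1016.00.
Cycle time = Q*/D × 300 = 1016.00 / 48,000 × 300 ≈ 6.350 days.

T ≈ 6.4 days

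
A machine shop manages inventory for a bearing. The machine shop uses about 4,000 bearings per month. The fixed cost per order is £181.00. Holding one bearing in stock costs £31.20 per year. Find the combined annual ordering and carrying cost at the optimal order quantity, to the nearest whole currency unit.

TC* ≈ £23,284

Annual demand D = 4,000 × 12 = 48,000.
Q* = √(2DS/H) = √(2 × 48,000 × 181 / 31.2) ≈ 746.27.
At Q*, ordering cost (D/Q*)S equals holding cost (Q*/2)H, each = √(DSH/2).
Minimum total = √(2DSH) = √(2 × 48,000 × 181 × 31.2) ≈ 23283.711.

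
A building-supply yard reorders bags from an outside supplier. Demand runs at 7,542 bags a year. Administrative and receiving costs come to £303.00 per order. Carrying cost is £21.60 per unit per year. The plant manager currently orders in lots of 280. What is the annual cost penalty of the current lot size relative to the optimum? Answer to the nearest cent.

Extra cost ≈ £1,249.64 per year

EOQ = √(2DS/H) = √(2 × 7,542 × 303 / 21.6) ≈ 459.99.
Cost at Q* = (D/Q*)S + (Q*/2)H = √(2DSH) ≈ £9,935.88.
Cost at Q = 280: (7,542/280)×303 + (280/2)×21.6 = £8,161.52 + £3,024.00 = £11,185.52.
Excess = £11,185.52 − £9,935.88 = £1,249.64.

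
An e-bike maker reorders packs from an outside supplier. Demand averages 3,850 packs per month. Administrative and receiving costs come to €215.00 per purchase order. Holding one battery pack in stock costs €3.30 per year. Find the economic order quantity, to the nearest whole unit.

Annual demand D = 3,850 × 12 = 46,200.
EOQ = √(2DS / H) = √(2 × 46,200 × 215 / 3.3).
= √(19,866,000 / 3.3) = √6,020,000 ≈ 2453.569.

Q* ≈ 2,454 packs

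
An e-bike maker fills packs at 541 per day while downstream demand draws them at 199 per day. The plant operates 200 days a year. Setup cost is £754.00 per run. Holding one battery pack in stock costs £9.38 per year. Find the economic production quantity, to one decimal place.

Q* ≈ 3,181.5 packs

Annual demand D = 199 × 200 = 39,800.
Production build-up factor (1 − d/p) = 1 − 199/541 = 0.6322.
Q* = √(2DS / (H(1 − d/p))) = √(2 × 39,800 × 754 / (9.38 × 0.6322)).
= √(60,018,400 / 5.9297) ≈ 3181.459.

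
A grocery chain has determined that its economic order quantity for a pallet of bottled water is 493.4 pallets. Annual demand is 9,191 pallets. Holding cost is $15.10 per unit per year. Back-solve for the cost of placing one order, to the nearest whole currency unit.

Invert the EOQ relation Q*² = 2DS/H.
From Q* = √(2DS/H): S = Q*²H / (2D) = 493.4² × 15.1 / (2 × 9,191) = 199.9781.

S ≈ $200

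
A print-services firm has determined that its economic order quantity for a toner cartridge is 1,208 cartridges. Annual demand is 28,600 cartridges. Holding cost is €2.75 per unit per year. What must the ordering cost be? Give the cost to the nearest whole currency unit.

Squaring Q* = √(2DS/H) gives Q*² = 2DS/H.
From Q* = √(2DS/H): S = Q*²H / (2D) = 1,208² × 2.75 / (2 × 28,600) = 70.1569.

S ≈ €70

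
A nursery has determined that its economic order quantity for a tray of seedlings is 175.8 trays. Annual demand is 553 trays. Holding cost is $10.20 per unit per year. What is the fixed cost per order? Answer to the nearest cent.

S ≈ $285.02

The basic EOQ model gives Q* = √(2DS/H); rearrange for the unknown.
From Q* = √(2DS/H): S = Q*²H / (2D) = 175.8² × 10.2 / (2 × 553) = 285.0249.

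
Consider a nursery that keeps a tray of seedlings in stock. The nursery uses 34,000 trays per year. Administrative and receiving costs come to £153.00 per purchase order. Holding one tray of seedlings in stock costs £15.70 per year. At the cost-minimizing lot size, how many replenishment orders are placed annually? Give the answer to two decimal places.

N ≈ 41.77 orders per year

Q* = √(2DS/H) = √(2 × 34,000 × 153 / 15.7) ≈ 814.05.
Orders per year = D / Q* = 34,000 / 814.05 ≈ 41.767.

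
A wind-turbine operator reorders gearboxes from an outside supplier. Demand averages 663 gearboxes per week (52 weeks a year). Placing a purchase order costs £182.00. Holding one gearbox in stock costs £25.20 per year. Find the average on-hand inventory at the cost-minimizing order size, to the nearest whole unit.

Annual demand D = 663 × 52 = 34,476.
Q* = √(2DS/H) = √(2 × 34,476 × 182 / 25.2) ≈ 705.68.
Average inventory = Q*/2 ≈ 705.68 / 2 = 352.841.

Average inventory ≈ 353 gearboxes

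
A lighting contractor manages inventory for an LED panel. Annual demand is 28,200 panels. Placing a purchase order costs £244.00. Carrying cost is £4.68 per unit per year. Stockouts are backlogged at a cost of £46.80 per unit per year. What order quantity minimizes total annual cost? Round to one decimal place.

Q* ≈ 1,798.5 panels

With planned backorders, Q* = √(2DS/H) · √((H+B)/B).
√(2DS/H) = √(2 × 28,200 × 244 / 4.68) = 1714.792.
√((H+B)/B) = √((4.68+46.8)/46.8) = 1.0488.
Q* ≈ 1798.489.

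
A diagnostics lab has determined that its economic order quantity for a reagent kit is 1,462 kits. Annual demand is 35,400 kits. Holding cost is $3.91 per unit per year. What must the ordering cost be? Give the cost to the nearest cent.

S ≈ $118.04

The basic EOQ model gives Q* = √(2DS/H); rearrange for the unknown.
From Q* = √(2DS/H): S = Q*²H / (2D) = 1,462² × 3.91 / (2 × 35,400) = 118.0425.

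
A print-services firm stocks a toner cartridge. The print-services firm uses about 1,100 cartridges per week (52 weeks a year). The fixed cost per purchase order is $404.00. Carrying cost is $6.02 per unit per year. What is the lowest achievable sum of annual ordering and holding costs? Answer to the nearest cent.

Annual demand D = 1,100 × 52 = 57,200.
The optimal lot size = √(2DS/H) = √(2 × 57,200 × 404 / 6.02) ≈ 2770.80.
At Q*, ordering cost (D/Q*)S equals holding cost (Q*/2)H, each = √(DSH/2).
Minimum total = √(2DSH) = √(2 × 57,200 × 404 × 6.02) ≈ 16680.226.

TC* ≈ $16,680.23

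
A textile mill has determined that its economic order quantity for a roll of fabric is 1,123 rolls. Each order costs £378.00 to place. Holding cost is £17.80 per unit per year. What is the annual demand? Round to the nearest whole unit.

D ≈ 29,693 rolls per year

The basic EOQ model gives Q* = √(2DS/H); rearrange for the unknown.
From Q* = √(2DS/H): D = Q*²H / (2S) = 1,123² × 17.8 / (2 × 378) = 29693.249.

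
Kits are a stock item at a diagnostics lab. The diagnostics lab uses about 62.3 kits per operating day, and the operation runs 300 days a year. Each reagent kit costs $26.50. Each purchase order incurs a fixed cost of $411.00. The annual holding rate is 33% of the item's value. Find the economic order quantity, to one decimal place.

Q* ≈ 1,325.4 kits

Annual demand D = 62.3 × 300 = 18,690.
Holding cost H = 0.33 × $26.50 = $8.7450 per unit per year.
EOQ = √(2DS / H) = √(2 × 18,690 × 411 / 8.745).
= √(15,363,180 / 8.745) = √1,756,795.8834 ≈ 1325.442.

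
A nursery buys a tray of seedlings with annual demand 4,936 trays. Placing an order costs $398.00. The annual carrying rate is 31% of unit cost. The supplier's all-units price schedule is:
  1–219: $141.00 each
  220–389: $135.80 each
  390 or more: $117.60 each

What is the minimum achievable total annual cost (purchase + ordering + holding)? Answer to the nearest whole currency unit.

Holding cost per unit per year at price C is H = 0.31·C.
Candidates are each tier's EOQ (if it falls in that tier) and each price-break quantity.
Tier 1 ($141.00): EOQ = 299.8 exceeds tier's upper bound 219, so this tier is dominated.
EOQ at $135.80 = 305.5 (feasible in tier 2): TC = 4,936×$135.80 + (4,936/305.5)×398 + (305.5/2)×0.31×$135.80 = $683,169.80.
EOQ at $117.60 = 328.3 < 390, so use break Q=390: TC = 4,936×$117.60 + (4,936/390.0)×398 + (390.0/2)×0.31×$117.60 = $592,619.77.
Lowest total cost among the candidates is at Q = 390.0.

TC* ≈ $592,620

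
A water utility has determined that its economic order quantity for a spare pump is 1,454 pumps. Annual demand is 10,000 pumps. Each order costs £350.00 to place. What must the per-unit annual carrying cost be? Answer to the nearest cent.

H ≈ £3.31

Invert the EOQ relation Q*² = 2DS/H.
From Q* = √(2DS/H): H = 2DS / Q*² = 2 × 10,000 × 350 / 1,454² = 3.3111.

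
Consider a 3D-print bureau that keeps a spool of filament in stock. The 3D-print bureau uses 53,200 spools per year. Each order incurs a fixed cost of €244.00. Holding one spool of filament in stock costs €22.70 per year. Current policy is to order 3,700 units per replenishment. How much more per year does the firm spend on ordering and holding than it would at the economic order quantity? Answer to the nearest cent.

EOQ = √(2DS/H) = √(2 × 53,200 × 244 / 22.7) ≈ 1069.43.
Cost at Q* = (D/Q*)S + (Q*/2)H = √(2DSH) ≈ €24,276.09.
Cost at Q = 3,700: (53,200/3,700)×244 + (3,700/2)×22.7 = €3,508.32 + €41,995.00 = €45,503.32.
Excess = €45,503.32 − €24,276.09 = €21,227.24.

Extra cost ≈ €21,227.24 per year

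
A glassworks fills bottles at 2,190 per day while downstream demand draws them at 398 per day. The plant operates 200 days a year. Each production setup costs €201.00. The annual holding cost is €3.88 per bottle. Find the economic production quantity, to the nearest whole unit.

Annual demand D = 398 × 200 = 79,600.
Production build-up factor (1 − d/p) = 1 − 398/2,190 = 0.8183.
Q* = √(2DS / (H(1 − d/p))) = √(2 × 79,600 × 201 / (3.88 × 0.8183)).
= √(31,999,200 / 3.1749) ≈ 3174.730.

Q* ≈ 3,175 bottles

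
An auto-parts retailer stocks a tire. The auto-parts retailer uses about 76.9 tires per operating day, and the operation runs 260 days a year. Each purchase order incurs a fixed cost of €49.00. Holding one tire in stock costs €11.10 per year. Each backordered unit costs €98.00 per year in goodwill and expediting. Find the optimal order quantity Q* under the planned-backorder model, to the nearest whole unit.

Q* ≈ 443 tires

Annual demand D = 76.9 × 260 = 19,994.
With planned backorders, Q* = √(2DS/H) · √((H+B)/B).
√(2DS/H) = √(2 × 19,994 × 49 / 11.1) = 420.147.
√((H+B)/B) = √((11.1+98)/98) = 1.0551.
Q* ≈ 443.303.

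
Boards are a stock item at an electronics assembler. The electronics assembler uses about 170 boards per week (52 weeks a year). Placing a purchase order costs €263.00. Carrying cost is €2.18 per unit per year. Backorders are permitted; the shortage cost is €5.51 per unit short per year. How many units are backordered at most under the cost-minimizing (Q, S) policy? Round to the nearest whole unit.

Annual demand D = 170 × 52 = 8,840.
With planned backorders, Q* = √(2DS/H) · √((H+B)/B).
√(2DS/H) = √(2 × 8,840 × 263 / 2.18) = 1460.464.
√((H+B)/B) = √((2.18+5.51)/5.51) = 1.1814.
Q* ≈ 1725.354.
S* = Q* · H/(H+B) = 1725.354 × 2.18/7.69 ≈ 489.112.

S* ≈ 489 boards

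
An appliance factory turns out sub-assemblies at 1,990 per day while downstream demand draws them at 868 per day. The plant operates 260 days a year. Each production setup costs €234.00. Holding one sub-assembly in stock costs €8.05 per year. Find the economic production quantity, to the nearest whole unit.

Q* ≈ 4,824 sub-assemblies

Annual demand D = 868 × 260 = 225,680.
Production build-up factor (1 − d/p) = 1 − 868/1,990 = 0.5638.
Q* = √(2DS / (H(1 − d/p))) = √(2 × 225,680 × 234 / (8.05 × 0.5638)).
= √(105,618,240 / 4.5387) ≈ 4823.937.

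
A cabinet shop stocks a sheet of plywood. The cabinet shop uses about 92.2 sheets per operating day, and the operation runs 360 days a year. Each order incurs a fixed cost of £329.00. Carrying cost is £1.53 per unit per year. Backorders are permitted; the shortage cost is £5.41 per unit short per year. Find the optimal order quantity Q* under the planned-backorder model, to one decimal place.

Q* ≈ 4,279.2 sheets

Annual demand D = 92.2 × 360 = 33,192.
With planned backorders, Q* = √(2DS/H) · √((H+B)/B).
√(2DS/H) = √(2 × 33,192 × 329 / 1.53) = 3778.191.
√((H+B)/B) = √((1.53+5.41)/5.41) = 1.1326.
Q* ≈ 4279.224.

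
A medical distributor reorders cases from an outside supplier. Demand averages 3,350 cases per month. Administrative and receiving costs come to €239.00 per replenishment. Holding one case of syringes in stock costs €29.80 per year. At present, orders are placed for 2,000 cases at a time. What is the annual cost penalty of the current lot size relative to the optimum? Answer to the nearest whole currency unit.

Annual demand D = 3,350 × 12 = 40,200.
EOQ = √(2DS/H) = √(2 × 40,200 × 239 / 29.8) ≈ 803.01.
Cost at Q* = (D/Q*)S + (Q*/2)H = √(2DSH) ≈ €23,929.58.
Cost at Q = 2,000: (40,200/2,000)×239 + (2,000/2)×29.8 = €4,803.90 + €29,800.00 = €34,603.90.
Excess = €34,603.90 − €23,929.58 = €10,674.32.

Extra cost ≈ €10,674 per year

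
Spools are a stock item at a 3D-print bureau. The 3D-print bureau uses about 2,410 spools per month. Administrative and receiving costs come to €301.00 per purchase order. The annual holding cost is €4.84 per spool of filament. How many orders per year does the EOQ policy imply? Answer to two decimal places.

Annual demand D = 2,410 × 12 = 28,920.
Q* = √(2DS/H) = √(2 × 28,920 × 301 / 4.84) ≈ 1896.60.
Orders per year = D / Q* = 28,920 / 1896.60 ≈ 15.248.

N ≈ 15.25 orders per year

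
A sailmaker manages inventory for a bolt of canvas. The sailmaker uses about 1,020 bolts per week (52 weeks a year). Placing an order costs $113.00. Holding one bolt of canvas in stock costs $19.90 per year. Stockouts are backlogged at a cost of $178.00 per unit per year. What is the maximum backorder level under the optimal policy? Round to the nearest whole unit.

Annual demand D = 1,020 × 52 = 53,040.
With planned backorders, Q* = √(2DS/H) · √((H+B)/B).
√(2DS/H) = √(2 × 53,040 × 113 / 19.9) = 776.121.
√((H+B)/B) = √((19.9+178)/178) = 1.0544.
Q* ≈ 818.356.
S* = Q* · H/(H+B) = 818.356 × 19.9/197.9 ≈ 82.290.

S* ≈ 82 bolts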